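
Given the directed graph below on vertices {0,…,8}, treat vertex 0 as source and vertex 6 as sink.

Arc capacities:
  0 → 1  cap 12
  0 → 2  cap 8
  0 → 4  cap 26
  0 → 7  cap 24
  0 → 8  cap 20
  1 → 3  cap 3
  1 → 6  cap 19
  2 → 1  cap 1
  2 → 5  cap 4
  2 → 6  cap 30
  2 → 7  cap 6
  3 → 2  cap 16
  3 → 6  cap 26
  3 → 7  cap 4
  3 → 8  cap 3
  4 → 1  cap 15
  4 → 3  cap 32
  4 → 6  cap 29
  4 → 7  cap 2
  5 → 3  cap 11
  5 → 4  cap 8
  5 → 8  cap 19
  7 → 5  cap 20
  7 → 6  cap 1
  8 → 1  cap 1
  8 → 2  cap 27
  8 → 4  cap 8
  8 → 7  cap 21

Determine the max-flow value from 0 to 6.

augment #1: 0→1→6 bottleneck 12, total now 12
augment #2: 0→2→6 bottleneck 8, total now 20
augment #3: 0→4→6 bottleneck 26, total now 46
augment #4: 0→7→6 bottleneck 1, total now 47
augment #5: 0→8→1→6 bottleneck 1, total now 48
augment #6: 0→8→2→6 bottleneck 19, total now 67
augment #7: 0→7→5→3→6 bottleneck 11, total now 78
augment #8: 0→7→5→4→6 bottleneck 3, total now 81
augment #9: 0→7→5→4→1→6 bottleneck 5, total now 86
augment #10: 0→7→5→8→2→6 bottleneck 1, total now 87

Maximum flow value: 87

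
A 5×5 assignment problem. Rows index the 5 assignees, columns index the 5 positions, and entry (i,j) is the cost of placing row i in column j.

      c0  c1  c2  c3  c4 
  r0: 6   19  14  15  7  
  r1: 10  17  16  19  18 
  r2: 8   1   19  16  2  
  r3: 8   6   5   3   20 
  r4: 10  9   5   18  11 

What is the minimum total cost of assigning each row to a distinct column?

optimal assignment: row0→col4 (cost 7), row1→col0 (cost 10), row2→col1 (cost 1), row3→col3 (cost 3), row4→col2 (cost 5)
total = 7 + 10 + 1 + 3 + 5 = 26

Minimum assignment cost: 26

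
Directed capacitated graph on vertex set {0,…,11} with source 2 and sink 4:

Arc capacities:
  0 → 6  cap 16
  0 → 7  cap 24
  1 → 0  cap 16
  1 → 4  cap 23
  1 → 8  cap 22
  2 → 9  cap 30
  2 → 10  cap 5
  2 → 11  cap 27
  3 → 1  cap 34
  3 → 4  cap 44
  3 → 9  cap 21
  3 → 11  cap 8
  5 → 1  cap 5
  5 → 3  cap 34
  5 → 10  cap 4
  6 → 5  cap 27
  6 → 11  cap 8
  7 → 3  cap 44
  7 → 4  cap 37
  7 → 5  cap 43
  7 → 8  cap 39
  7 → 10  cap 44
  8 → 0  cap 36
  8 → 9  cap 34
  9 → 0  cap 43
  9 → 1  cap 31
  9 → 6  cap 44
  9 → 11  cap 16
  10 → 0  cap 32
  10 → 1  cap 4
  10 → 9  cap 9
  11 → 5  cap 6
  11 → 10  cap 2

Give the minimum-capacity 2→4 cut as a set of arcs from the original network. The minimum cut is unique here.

augment #1: 2→9→1→4 push 23
augment #2: 2→9→0→7→4 push 7
augment #3: 2→10→0→7→4 push 5
augment #4: 2→11→5→3→4 push 6
augment #5: 2→11→10→0→7→4 push 2
max flow = 43; residual-reachable set from 2 gives S-side
cut edges (S→T): {(2,9), (2,10), (11,5), (11,10)} total cap 43

Min-cut arcs: {(2,9), (2,10), (11,5), (11,10)} (total capacity 43)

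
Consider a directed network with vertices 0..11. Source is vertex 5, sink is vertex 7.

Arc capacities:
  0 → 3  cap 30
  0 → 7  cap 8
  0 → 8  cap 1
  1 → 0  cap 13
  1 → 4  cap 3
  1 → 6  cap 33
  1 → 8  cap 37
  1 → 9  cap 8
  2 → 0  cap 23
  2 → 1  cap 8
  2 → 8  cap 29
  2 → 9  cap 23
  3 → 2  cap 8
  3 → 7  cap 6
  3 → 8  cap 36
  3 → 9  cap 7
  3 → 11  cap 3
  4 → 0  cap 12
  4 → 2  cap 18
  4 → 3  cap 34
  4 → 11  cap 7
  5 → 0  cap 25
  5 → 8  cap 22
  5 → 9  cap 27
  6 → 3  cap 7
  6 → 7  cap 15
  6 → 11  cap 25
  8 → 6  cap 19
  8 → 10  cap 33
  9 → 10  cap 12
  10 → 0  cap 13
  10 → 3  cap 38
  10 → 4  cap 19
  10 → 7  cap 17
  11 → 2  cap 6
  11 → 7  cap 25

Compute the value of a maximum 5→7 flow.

Maximum flow value: 59

augment #1: 5→0→7 bottleneck 8, total now 8
augment #2: 5→0→3→7 bottleneck 6, total now 14
augment #3: 5→8→6→7 bottleneck 15, total now 29
augment #4: 5→8→10→7 bottleneck 7, total now 36
augment #5: 5→9→10→7 bottleneck 10, total now 46
augment #6: 5→0→3→11→7 bottleneck 3, total now 49
augment #7: 5→0→8→6→11→7 bottleneck 1, total now 50
augment #8: 5→9→10→4→11→7 bottleneck 2, total now 52
augment #9: 5→0→3→8→6→11→7 bottleneck 3, total now 55
augment #10: 5→0→3→2→1→4→11→7 bottleneck 3, total now 58
augment #11: 5→0→3→2→1→6→11→7 bottleneck 1, total now 59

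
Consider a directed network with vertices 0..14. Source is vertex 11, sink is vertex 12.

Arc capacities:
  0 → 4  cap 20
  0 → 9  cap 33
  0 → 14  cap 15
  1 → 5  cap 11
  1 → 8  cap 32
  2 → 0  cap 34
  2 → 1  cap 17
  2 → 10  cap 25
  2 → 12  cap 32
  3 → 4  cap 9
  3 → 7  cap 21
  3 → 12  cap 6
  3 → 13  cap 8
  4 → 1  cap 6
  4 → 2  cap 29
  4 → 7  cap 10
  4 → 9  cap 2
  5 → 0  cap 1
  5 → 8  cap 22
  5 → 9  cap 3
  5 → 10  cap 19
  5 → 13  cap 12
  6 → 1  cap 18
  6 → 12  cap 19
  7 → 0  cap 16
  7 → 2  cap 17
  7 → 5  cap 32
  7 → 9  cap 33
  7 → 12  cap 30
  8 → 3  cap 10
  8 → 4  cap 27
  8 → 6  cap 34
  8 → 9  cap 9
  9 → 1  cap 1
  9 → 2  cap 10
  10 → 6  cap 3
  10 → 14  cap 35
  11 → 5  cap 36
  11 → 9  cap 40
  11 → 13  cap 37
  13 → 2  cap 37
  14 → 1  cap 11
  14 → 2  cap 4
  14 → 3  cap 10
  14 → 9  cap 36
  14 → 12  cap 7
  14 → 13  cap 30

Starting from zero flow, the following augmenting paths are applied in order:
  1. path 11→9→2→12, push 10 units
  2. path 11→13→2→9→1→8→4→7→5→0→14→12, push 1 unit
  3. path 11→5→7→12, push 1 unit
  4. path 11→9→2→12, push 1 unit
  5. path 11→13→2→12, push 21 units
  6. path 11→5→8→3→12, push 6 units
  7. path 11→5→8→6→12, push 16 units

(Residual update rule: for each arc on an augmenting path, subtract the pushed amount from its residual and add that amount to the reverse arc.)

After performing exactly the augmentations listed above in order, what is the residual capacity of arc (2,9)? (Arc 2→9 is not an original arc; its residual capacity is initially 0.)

Residual capacity of (2,9): 10

after path 1 (11→9→2→12, push 10): res(2,9)=10
after path 2 (11→13→2→9→1→8→4→7→5→0→14→12, push 1): res(2,9)=9
after path 3 (11→5→7→12, push 1): res(2,9)=9
after path 4 (11→9→2→12, push 1): res(2,9)=10
after path 5 (11→13→2→12, push 21): res(2,9)=10
after path 6 (11→5→8→3→12, push 6): res(2,9)=10
after path 7 (11→5→8→6→12, push 16): res(2,9)=10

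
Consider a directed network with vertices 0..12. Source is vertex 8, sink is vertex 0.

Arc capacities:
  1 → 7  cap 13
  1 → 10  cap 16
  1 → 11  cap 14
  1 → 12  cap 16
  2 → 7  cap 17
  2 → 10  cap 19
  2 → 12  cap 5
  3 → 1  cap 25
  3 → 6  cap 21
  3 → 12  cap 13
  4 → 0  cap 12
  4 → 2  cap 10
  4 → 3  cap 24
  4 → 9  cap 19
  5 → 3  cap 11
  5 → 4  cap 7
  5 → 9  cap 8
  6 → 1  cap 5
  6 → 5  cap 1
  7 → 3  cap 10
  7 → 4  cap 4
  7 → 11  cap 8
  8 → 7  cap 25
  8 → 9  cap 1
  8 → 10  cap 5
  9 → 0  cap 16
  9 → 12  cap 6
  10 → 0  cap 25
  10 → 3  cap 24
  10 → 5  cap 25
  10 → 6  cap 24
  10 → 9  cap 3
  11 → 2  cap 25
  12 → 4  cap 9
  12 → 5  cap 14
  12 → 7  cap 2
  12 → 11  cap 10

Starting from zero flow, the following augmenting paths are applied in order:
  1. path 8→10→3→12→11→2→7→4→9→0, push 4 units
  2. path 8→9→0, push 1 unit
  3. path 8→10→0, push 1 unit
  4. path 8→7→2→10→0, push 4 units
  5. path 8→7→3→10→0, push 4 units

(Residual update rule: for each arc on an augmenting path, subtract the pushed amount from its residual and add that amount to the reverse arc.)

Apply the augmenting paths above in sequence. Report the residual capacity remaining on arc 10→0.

after path 1 (8→10→3→12→11→2→7→4→9→0, push 4): res(10,0)=25
after path 2 (8→9→0, push 1): res(10,0)=25
after path 3 (8→10→0, push 1): res(10,0)=24
after path 4 (8→7→2→10→0, push 4): res(10,0)=20
after path 5 (8→7→3→10→0, push 4): res(10,0)=16

Residual capacity of (10,0): 16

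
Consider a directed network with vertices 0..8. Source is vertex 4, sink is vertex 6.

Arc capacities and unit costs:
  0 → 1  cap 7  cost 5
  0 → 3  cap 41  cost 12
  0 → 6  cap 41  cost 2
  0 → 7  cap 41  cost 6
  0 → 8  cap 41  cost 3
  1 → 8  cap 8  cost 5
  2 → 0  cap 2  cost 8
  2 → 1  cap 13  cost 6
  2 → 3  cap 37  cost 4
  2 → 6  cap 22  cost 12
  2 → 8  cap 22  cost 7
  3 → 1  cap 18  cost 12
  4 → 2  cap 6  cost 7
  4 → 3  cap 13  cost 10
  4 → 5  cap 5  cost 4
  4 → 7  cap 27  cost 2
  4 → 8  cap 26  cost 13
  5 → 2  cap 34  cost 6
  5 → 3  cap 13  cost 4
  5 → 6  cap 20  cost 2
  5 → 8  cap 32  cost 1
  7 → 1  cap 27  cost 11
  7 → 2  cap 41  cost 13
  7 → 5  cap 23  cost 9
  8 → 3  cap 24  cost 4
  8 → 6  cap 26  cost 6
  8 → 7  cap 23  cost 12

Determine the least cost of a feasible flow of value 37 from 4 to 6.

Minimum cost for 37 units: 536

shortest-cost path #1: 4→5→6 push 5 @ unit cost 6 (adds 30)
shortest-cost path #2: 4→7→5→6 push 15 @ unit cost 13 (adds 195)
shortest-cost path #3: 4→2→0→6 push 2 @ unit cost 17 (adds 34)
shortest-cost path #4: 4→7→5→8→6 push 8 @ unit cost 18 (adds 144)
shortest-cost path #5: 4→8→6 push 7 @ unit cost 19 (adds 133)
total cost = 536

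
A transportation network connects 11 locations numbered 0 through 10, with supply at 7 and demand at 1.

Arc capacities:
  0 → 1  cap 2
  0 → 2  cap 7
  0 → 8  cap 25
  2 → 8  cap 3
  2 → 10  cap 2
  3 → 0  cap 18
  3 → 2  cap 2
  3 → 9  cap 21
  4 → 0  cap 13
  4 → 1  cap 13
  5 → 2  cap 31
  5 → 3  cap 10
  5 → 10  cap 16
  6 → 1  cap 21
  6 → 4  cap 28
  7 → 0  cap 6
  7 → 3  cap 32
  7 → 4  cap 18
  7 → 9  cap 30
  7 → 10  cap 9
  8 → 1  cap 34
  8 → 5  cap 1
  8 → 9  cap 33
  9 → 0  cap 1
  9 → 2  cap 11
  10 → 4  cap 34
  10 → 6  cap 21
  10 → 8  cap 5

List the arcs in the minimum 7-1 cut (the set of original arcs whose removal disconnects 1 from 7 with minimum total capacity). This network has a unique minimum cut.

Min-cut arcs: {(0,1), (0,8), (2,8), (2,10), (4,1), (7,10)} (total capacity 54)

augment #1: 7→0→1 push 2
augment #2: 7→4→1 push 13
augment #3: 7→0→8→1 push 4
augment #4: 7→10→6→1 push 9
augment #5: 7→3→0→8→1 push 18
augment #6: 7→3→2→8→1 push 2
augment #7: 7→4→0→8→1 push 3
augment #8: 7→9→2→8→1 push 1
augment #9: 7→9→2→10→6→1 push 2
max flow = 54; residual-reachable set from 7 gives S-side
cut edges (S→T): {(0,1), (0,8), (2,8), (2,10), (4,1), (7,10)} total cap 54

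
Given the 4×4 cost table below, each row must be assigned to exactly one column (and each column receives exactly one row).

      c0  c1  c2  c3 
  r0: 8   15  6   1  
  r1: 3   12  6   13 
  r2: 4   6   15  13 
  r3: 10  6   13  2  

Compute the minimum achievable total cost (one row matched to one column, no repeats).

Minimum assignment cost: 17

one of 2 optimal assignments: row0→col2 (cost 6), row1→col0 (cost 3), row2→col1 (cost 6), row3→col3 (cost 2)
total = 6 + 3 + 6 + 2 = 17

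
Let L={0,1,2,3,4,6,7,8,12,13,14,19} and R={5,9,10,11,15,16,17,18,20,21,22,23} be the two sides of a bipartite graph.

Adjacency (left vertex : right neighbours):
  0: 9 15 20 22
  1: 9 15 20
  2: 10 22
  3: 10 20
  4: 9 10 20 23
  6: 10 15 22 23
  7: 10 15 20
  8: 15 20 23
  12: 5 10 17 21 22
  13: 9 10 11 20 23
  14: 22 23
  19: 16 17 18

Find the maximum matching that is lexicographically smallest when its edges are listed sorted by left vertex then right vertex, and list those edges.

Lex-smallest maximum matching: {(0,9), (1,15), (2,10), (3,20), (4,23), (6,22), (12,5), (13,11), (19,16)}

|M| = 9 (so the lex-smallest maximum matching has 9 edges)
process left vertices in ascending order; for each, take the smallest-labelled available neighbour that still permits 9 edges overall, or leave it unmatched if none does
lex-smallest matching: {0-9, 1-15, 2-10, 3-20, 4-23, 6-22, 12-5, 13-11, 19-16}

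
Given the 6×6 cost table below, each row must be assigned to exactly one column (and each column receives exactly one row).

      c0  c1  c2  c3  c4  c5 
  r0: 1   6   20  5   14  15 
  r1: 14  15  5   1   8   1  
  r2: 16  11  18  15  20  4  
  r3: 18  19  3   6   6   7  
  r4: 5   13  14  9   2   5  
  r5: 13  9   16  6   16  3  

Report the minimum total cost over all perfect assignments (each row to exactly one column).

optimal assignment: row0→col0 (cost 1), row1→col3 (cost 1), row2→col5 (cost 4), row3→col2 (cost 3), row4→col4 (cost 2), row5→col1 (cost 9)
total = 1 + 1 + 4 + 3 + 2 + 9 = 20

Minimum assignment cost: 20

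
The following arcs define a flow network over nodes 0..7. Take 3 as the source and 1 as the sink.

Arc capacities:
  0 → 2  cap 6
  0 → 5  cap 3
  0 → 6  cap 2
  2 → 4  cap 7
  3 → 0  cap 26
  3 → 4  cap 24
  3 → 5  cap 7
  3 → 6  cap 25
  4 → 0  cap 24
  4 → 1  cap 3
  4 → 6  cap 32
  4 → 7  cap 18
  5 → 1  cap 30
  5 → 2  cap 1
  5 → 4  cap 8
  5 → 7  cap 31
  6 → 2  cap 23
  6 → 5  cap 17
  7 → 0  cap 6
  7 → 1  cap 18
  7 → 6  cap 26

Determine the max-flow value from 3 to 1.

Maximum flow value: 48

augment #1: 3→4→1 bottleneck 3, total now 3
augment #2: 3→5→1 bottleneck 7, total now 10
augment #3: 3→0→5→1 bottleneck 3, total now 13
augment #4: 3→4→7→1 bottleneck 18, total now 31
augment #5: 3→6→5→1 bottleneck 17, total now 48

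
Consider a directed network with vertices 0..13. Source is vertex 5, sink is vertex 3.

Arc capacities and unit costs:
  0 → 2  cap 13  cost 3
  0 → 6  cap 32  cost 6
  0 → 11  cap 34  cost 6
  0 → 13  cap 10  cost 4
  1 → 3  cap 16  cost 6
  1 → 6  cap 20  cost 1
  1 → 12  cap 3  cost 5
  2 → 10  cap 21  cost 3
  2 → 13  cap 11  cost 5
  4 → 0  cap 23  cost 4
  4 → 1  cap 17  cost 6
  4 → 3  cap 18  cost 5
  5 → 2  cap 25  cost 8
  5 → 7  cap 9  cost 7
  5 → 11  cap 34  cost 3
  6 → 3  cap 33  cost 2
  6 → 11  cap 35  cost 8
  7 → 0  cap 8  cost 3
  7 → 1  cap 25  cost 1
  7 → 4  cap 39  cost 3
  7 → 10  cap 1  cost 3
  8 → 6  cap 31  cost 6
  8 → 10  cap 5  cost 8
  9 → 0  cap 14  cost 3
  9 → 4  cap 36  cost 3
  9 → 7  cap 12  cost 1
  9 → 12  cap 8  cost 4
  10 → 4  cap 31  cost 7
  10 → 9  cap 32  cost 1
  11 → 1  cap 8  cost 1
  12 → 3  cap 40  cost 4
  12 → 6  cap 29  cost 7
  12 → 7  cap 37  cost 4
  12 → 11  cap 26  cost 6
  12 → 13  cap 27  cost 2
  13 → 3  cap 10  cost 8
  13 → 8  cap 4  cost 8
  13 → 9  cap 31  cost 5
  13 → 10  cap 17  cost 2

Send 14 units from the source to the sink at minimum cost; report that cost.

shortest-cost path #1: 5→11→1→6→3 push 8 @ unit cost 7 (adds 56)
shortest-cost path #2: 5→7→1→6→3 push 6 @ unit cost 11 (adds 66)
total cost = 122

Minimum cost for 14 units: 122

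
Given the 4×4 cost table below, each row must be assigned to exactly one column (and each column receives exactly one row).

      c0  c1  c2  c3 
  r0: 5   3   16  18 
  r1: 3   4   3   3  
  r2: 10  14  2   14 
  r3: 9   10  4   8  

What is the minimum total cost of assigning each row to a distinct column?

Minimum assignment cost: 16

optimal assignment: row0→col1 (cost 3), row1→col0 (cost 3), row2→col2 (cost 2), row3→col3 (cost 8)
total = 3 + 3 + 2 + 8 = 16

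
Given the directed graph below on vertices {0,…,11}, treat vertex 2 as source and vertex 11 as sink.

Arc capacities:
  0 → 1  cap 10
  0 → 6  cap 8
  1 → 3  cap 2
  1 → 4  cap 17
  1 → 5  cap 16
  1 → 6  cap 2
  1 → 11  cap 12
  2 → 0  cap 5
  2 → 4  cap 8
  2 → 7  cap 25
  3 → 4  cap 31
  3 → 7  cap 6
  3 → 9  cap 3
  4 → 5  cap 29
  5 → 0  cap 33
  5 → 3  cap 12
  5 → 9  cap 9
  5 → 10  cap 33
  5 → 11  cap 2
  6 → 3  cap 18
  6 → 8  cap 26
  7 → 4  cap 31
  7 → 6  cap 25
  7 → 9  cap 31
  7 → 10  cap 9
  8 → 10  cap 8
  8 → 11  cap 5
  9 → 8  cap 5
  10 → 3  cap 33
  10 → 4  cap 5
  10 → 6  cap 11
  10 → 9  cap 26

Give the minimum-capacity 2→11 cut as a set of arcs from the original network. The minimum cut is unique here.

Min-cut arcs: {(0,1), (5,11), (8,11)} (total capacity 17)

augment #1: 2→0→1→11 push 5
augment #2: 2→4→5→11 push 2
augment #3: 2→7→6→8→11 push 5
augment #4: 2→4→5→0→1→11 push 5
max flow = 17; residual-reachable set from 2 gives S-side
cut edges (S→T): {(0,1), (5,11), (8,11)} total cap 17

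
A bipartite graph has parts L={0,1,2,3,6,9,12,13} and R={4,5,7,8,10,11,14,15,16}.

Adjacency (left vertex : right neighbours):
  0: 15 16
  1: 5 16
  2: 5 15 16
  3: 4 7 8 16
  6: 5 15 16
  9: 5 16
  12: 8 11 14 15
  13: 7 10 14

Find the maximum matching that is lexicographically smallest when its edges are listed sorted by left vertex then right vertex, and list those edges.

|M| = 6 (so the lex-smallest maximum matching has 6 edges)
process left vertices in ascending order; for each, take the smallest-labelled available neighbour that still permits 6 edges overall, or leave it unmatched if none does
lex-smallest matching: {0-15, 1-5, 2-16, 3-4, 12-8, 13-7}

Lex-smallest maximum matching: {(0,15), (1,5), (2,16), (3,4), (12,8), (13,7)}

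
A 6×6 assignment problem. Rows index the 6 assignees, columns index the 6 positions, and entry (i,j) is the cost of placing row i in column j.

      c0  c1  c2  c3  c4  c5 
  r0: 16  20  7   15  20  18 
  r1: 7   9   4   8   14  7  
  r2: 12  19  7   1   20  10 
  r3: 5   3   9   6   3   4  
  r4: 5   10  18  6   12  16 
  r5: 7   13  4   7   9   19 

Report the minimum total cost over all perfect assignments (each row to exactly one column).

Minimum assignment cost: 32

optimal assignment: row0→col2 (cost 7), row1→col5 (cost 7), row2→col3 (cost 1), row3→col1 (cost 3), row4→col0 (cost 5), row5→col4 (cost 9)
total = 7 + 7 + 1 + 3 + 5 + 9 = 32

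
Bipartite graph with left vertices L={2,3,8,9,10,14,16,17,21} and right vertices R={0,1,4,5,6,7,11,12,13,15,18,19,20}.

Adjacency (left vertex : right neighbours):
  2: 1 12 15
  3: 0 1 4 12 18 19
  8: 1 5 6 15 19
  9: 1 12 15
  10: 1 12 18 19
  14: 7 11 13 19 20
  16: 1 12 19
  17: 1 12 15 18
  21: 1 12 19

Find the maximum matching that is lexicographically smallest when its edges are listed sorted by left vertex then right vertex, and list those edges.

Lex-smallest maximum matching: {(2,1), (3,0), (8,5), (9,12), (10,18), (14,7), (16,19), (17,15)}

|M| = 8 (so the lex-smallest maximum matching has 8 edges)
process left vertices in ascending order; for each, take the smallest-labelled available neighbour that still permits 8 edges overall, or leave it unmatched if none does
lex-smallest matching: {2-1, 3-0, 8-5, 9-12, 10-18, 14-7, 16-19, 17-15}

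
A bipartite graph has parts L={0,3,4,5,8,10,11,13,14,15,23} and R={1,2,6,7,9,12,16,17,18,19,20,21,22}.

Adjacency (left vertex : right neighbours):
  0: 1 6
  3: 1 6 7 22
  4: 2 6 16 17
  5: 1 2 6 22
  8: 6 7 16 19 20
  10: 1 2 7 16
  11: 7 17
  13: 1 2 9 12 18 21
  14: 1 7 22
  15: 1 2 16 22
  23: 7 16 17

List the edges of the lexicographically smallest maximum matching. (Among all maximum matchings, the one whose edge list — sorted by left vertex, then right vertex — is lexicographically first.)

|M| = 9 (so the lex-smallest maximum matching has 9 edges)
process left vertices in ascending order; for each, take the smallest-labelled available neighbour that still permits 9 edges overall, or leave it unmatched if none does
lex-smallest matching: {0-1, 3-6, 4-2, 5-22, 8-19, 10-7, 11-17, 13-9, 15-16}

Lex-smallest maximum matching: {(0,1), (3,6), (4,2), (5,22), (8,19), (10,7), (11,17), (13,9), (15,16)}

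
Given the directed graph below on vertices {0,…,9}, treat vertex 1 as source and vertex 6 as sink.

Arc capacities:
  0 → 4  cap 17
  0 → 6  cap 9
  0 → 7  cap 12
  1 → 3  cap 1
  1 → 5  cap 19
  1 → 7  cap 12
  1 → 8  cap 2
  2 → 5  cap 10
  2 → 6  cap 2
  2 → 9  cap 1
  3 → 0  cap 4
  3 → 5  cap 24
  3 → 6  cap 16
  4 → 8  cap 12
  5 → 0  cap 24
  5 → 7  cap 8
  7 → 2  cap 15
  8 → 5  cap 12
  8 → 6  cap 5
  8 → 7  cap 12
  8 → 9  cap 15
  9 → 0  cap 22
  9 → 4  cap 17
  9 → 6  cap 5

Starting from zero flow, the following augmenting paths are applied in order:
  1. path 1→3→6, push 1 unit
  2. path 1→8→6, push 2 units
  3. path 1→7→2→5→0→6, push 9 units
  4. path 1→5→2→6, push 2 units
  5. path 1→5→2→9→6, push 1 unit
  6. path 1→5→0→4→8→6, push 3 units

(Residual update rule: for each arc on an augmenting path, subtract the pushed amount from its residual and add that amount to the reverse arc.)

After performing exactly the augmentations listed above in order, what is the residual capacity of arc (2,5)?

after path 1 (1→3→6, push 1): res(2,5)=10
after path 2 (1→8→6, push 2): res(2,5)=10
after path 3 (1→7→2→5→0→6, push 9): res(2,5)=1
after path 4 (1→5→2→6, push 2): res(2,5)=3
after path 5 (1→5→2→9→6, push 1): res(2,5)=4
after path 6 (1→5→0→4→8→6, push 3): res(2,5)=4

Residual capacity of (2,5): 4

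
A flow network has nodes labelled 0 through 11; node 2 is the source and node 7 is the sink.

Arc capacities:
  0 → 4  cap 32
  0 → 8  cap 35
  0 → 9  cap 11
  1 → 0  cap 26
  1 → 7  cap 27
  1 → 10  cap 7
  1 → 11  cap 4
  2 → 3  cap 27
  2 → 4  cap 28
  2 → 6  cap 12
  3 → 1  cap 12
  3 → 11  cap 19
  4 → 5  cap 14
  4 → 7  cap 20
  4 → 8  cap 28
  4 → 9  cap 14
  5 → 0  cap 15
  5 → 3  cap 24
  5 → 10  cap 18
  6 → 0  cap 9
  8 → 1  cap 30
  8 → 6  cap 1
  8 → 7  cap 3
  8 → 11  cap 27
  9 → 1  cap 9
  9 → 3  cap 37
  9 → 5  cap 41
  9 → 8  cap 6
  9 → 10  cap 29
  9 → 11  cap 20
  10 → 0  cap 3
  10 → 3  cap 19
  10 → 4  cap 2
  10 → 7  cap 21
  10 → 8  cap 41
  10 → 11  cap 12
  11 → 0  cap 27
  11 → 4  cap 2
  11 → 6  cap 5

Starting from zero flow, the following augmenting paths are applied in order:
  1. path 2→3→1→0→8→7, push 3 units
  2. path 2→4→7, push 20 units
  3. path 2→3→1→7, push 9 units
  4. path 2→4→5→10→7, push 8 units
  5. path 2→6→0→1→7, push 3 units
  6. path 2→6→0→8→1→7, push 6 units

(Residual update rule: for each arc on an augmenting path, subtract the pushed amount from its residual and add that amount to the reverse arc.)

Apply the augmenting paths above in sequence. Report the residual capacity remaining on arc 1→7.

Residual capacity of (1,7): 9

after path 1 (2→3→1→0→8→7, push 3): res(1,7)=27
after path 2 (2→4→7, push 20): res(1,7)=27
after path 3 (2→3→1→7, push 9): res(1,7)=18
after path 4 (2→4→5→10→7, push 8): res(1,7)=18
after path 5 (2→6→0→1→7, push 3): res(1,7)=15
after path 6 (2→6→0→8→1→7, push 6): res(1,7)=9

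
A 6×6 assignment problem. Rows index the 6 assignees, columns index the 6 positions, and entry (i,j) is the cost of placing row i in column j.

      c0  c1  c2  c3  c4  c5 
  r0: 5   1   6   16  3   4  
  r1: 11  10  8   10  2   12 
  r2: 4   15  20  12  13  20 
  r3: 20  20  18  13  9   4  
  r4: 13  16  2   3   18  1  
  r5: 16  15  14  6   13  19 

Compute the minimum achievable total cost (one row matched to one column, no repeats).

Minimum assignment cost: 19

optimal assignment: row0→col1 (cost 1), row1→col4 (cost 2), row2→col0 (cost 4), row3→col5 (cost 4), row4→col2 (cost 2), row5→col3 (cost 6)
total = 1 + 2 + 4 + 4 + 2 + 6 = 19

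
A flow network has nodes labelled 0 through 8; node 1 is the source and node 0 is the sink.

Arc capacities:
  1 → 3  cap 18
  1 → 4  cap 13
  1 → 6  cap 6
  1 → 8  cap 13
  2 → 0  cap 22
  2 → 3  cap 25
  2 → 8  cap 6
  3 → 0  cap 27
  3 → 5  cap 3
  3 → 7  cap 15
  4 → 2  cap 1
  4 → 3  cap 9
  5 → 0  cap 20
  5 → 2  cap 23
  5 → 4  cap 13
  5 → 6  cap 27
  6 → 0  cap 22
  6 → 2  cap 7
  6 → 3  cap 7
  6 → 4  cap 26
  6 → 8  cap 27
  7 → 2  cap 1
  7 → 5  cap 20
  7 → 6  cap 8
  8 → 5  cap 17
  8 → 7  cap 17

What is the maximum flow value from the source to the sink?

augment #1: 1→3→0 bottleneck 18, total now 18
augment #2: 1→6→0 bottleneck 6, total now 24
augment #3: 1→4→2→0 bottleneck 1, total now 25
augment #4: 1→4→3→0 bottleneck 9, total now 34
augment #5: 1→8→5→0 bottleneck 13, total now 47

Maximum flow value: 47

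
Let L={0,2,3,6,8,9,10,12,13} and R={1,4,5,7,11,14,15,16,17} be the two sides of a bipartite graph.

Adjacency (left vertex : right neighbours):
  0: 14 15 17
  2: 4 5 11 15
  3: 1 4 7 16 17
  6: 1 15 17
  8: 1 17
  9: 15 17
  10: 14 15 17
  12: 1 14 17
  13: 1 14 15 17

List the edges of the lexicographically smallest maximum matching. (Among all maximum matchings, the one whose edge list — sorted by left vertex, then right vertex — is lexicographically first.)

|M| = 6 (so the lex-smallest maximum matching has 6 edges)
process left vertices in ascending order; for each, take the smallest-labelled available neighbour that still permits 6 edges overall, or leave it unmatched if none does
lex-smallest matching: {0-14, 2-4, 3-7, 6-1, 8-17, 9-15}

Lex-smallest maximum matching: {(0,14), (2,4), (3,7), (6,1), (8,17), (9,15)}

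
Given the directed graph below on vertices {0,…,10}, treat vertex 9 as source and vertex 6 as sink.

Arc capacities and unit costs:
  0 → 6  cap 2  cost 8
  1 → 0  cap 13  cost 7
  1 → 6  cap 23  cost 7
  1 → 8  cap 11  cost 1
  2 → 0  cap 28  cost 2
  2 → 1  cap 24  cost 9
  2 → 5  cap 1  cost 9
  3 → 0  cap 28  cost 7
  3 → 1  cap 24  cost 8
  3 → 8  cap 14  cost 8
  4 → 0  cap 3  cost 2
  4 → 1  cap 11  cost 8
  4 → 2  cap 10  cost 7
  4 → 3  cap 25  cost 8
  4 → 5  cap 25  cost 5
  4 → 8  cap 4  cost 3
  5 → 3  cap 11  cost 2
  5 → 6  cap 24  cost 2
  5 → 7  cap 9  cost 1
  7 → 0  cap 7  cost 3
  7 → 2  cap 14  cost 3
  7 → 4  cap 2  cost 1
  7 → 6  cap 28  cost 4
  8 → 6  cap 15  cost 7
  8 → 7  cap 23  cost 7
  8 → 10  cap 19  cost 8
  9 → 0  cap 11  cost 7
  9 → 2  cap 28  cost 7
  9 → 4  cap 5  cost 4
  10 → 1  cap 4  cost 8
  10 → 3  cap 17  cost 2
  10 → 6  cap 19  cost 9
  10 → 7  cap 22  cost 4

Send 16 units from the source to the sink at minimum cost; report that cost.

Minimum cost for 16 units: 287

shortest-cost path #1: 9→4→5→6 push 5 @ unit cost 11 (adds 55)
shortest-cost path #2: 9→0→6 push 2 @ unit cost 15 (adds 30)
shortest-cost path #3: 9→2→5→6 push 1 @ unit cost 18 (adds 18)
shortest-cost path #4: 9→2→1→6 push 8 @ unit cost 23 (adds 184)
total cost = 287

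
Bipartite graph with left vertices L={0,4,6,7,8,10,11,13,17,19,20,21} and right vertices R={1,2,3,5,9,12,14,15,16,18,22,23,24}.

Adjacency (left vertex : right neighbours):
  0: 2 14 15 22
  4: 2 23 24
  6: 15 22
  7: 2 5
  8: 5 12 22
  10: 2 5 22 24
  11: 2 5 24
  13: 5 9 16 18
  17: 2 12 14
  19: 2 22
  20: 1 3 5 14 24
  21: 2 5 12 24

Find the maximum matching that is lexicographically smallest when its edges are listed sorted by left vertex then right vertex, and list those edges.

Lex-smallest maximum matching: {(0,2), (4,23), (6,15), (7,5), (8,12), (10,22), (11,24), (13,9), (17,14), (20,1)}

|M| = 10 (so the lex-smallest maximum matching has 10 edges)
process left vertices in ascending order; for each, take the smallest-labelled available neighbour that still permits 10 edges overall, or leave it unmatched if none does
lex-smallest matching: {0-2, 4-23, 6-15, 7-5, 8-12, 10-22, 11-24, 13-9, 17-14, 20-1}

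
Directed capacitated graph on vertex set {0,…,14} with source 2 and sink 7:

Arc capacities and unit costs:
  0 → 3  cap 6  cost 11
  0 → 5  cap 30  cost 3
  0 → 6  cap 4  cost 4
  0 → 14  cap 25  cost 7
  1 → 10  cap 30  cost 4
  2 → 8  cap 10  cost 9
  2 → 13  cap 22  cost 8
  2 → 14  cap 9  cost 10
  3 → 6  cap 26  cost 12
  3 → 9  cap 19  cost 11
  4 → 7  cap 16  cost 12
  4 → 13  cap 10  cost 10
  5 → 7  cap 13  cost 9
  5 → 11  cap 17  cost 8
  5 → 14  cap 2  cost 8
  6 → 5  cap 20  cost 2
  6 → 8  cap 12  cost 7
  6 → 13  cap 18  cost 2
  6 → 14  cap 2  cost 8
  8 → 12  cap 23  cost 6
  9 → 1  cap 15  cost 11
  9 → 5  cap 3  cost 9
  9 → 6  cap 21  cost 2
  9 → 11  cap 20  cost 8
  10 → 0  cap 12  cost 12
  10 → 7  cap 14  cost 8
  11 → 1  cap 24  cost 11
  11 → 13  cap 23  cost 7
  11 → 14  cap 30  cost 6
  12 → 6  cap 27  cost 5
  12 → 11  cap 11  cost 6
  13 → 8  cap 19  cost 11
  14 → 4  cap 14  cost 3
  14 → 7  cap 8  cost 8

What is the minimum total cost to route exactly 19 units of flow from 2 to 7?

Minimum cost for 19 units: 479

shortest-cost path #1: 2→14→7 push 8 @ unit cost 18 (adds 144)
shortest-cost path #2: 2→14→4→7 push 1 @ unit cost 25 (adds 25)
shortest-cost path #3: 2→8→12→6→5→7 push 10 @ unit cost 31 (adds 310)
total cost = 479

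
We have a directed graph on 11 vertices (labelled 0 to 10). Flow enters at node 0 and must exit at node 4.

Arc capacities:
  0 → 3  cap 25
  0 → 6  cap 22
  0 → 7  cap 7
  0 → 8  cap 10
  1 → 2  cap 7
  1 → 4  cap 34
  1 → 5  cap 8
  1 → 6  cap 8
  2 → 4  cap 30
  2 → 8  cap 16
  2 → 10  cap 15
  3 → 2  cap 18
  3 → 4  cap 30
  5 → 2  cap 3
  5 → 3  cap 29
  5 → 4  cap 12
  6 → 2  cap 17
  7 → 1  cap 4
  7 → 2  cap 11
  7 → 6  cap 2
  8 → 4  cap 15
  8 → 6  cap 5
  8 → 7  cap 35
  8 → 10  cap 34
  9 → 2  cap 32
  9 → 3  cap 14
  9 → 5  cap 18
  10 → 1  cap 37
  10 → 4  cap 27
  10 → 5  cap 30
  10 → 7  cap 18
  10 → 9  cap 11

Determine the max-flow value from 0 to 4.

augment #1: 0→3→4 bottleneck 25, total now 25
augment #2: 0→8→4 bottleneck 10, total now 35
augment #3: 0→6→2→4 bottleneck 17, total now 52
augment #4: 0→7→1→4 bottleneck 4, total now 56
augment #5: 0→7→2→4 bottleneck 3, total now 59

Maximum flow value: 59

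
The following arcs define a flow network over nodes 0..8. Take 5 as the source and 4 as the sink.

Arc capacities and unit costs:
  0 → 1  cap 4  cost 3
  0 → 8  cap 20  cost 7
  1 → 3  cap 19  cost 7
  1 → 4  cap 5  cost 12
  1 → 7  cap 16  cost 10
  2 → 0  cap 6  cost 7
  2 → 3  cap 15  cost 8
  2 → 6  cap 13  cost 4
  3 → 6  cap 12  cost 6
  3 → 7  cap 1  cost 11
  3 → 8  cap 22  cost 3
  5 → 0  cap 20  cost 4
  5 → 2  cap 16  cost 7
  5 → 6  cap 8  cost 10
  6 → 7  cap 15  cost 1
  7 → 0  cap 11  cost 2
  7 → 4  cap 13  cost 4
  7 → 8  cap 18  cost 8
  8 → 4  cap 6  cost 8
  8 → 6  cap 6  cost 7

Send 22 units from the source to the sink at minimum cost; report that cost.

shortest-cost path #1: 5→6→7→4 push 8 @ unit cost 15 (adds 120)
shortest-cost path #2: 5→2→6→7→4 push 5 @ unit cost 16 (adds 80)
shortest-cost path #3: 5→0→1→4 push 4 @ unit cost 19 (adds 76)
shortest-cost path #4: 5→0→8→4 push 5 @ unit cost 19 (adds 95)
total cost = 371

Minimum cost for 22 units: 371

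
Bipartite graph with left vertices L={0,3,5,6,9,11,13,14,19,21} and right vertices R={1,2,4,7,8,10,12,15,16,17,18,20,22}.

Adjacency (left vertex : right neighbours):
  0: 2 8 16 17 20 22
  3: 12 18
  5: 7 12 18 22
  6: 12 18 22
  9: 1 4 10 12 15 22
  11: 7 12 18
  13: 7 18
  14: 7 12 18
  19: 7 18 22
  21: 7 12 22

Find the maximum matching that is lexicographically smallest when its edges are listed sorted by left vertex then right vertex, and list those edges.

Lex-smallest maximum matching: {(0,2), (3,12), (5,7), (6,18), (9,1), (19,22)}

|M| = 6 (so the lex-smallest maximum matching has 6 edges)
process left vertices in ascending order; for each, take the smallest-labelled available neighbour that still permits 6 edges overall, or leave it unmatched if none does
lex-smallest matching: {0-2, 3-12, 5-7, 6-18, 9-1, 19-22}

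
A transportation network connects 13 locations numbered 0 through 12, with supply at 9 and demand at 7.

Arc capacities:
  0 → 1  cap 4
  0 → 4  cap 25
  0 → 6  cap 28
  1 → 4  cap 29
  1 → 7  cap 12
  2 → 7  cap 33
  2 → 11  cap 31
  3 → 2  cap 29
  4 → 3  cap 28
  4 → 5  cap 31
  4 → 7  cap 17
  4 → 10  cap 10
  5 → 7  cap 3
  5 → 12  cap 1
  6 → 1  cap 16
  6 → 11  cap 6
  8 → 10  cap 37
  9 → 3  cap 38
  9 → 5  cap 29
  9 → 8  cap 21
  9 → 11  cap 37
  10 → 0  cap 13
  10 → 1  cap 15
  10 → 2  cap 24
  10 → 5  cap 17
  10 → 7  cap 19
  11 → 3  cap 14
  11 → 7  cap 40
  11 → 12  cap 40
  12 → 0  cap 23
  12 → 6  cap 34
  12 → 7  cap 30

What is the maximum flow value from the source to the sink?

augment #1: 9→5→7 bottleneck 3, total now 3
augment #2: 9→11→7 bottleneck 37, total now 40
augment #3: 9→3→2→7 bottleneck 29, total now 69
augment #4: 9→5→12→7 bottleneck 1, total now 70
augment #5: 9→8→10→7 bottleneck 19, total now 89
augment #6: 9→8→10→1→7 bottleneck 2, total now 91

Maximum flow value: 91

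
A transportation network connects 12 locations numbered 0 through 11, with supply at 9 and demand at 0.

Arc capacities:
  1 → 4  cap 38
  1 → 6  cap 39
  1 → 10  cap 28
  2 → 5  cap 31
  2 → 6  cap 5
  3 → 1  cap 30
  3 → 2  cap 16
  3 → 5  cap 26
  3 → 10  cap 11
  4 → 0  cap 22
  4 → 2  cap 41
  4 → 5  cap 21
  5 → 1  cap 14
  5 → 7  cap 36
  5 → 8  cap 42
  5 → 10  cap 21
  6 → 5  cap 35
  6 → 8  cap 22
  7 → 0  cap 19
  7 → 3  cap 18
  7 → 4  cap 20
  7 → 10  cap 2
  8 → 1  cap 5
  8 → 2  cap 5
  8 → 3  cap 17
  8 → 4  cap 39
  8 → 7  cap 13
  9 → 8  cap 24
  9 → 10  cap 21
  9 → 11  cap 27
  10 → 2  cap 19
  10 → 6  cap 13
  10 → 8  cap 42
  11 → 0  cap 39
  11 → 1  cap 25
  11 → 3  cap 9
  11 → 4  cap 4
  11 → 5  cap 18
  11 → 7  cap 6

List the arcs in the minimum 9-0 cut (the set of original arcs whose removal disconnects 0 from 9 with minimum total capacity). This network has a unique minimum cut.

Min-cut arcs: {(4,0), (7,0), (9,11)} (total capacity 68)

augment #1: 9→11→0 push 27
augment #2: 9→8→4→0 push 22
augment #3: 9→8→7→0 push 2
augment #4: 9→10→8→7→0 push 11
augment #5: 9→10→2→5→7→0 push 6
max flow = 68; residual-reachable set from 9 gives S-side
cut edges (S→T): {(4,0), (7,0), (9,11)} total cap 68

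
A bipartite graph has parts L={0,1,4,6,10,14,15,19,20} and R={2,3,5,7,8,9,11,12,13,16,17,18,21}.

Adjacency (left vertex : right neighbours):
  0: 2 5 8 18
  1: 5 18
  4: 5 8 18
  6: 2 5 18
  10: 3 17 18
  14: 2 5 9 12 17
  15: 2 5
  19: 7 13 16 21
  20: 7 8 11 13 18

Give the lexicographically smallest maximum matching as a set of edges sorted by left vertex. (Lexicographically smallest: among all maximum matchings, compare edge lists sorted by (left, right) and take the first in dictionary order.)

|M| = 8 (so the lex-smallest maximum matching has 8 edges)
process left vertices in ascending order; for each, take the smallest-labelled available neighbour that still permits 8 edges overall, or leave it unmatched if none does
lex-smallest matching: {0-2, 1-5, 4-8, 6-18, 10-3, 14-9, 19-7, 20-11}

Lex-smallest maximum matching: {(0,2), (1,5), (4,8), (6,18), (10,3), (14,9), (19,7), (20,11)}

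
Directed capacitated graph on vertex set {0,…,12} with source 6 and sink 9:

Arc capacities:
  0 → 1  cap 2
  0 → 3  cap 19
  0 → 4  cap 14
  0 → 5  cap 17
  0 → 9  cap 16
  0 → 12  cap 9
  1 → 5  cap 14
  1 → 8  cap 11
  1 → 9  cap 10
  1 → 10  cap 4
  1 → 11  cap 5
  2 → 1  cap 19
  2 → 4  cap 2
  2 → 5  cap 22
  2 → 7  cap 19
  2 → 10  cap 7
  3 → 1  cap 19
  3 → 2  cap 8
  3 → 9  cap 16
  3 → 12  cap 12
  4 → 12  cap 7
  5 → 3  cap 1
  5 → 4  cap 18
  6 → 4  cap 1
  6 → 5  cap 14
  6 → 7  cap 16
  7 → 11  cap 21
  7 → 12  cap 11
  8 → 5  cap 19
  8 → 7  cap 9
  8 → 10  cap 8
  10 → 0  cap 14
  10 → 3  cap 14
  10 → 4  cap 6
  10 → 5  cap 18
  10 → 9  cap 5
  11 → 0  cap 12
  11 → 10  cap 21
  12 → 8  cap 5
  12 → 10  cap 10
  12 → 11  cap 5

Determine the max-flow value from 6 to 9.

augment #1: 6→5→3→9 bottleneck 1, total now 1
augment #2: 6→4→12→10→9 bottleneck 1, total now 2
augment #3: 6→7→11→0→9 bottleneck 12, total now 14
augment #4: 6→7→11→10→9 bottleneck 4, total now 18
augment #5: 6→5→4→12→10→0→9 bottleneck 4, total now 22
augment #6: 6→5→4→12→10→3→9 bottleneck 2, total now 24

Maximum flow value: 24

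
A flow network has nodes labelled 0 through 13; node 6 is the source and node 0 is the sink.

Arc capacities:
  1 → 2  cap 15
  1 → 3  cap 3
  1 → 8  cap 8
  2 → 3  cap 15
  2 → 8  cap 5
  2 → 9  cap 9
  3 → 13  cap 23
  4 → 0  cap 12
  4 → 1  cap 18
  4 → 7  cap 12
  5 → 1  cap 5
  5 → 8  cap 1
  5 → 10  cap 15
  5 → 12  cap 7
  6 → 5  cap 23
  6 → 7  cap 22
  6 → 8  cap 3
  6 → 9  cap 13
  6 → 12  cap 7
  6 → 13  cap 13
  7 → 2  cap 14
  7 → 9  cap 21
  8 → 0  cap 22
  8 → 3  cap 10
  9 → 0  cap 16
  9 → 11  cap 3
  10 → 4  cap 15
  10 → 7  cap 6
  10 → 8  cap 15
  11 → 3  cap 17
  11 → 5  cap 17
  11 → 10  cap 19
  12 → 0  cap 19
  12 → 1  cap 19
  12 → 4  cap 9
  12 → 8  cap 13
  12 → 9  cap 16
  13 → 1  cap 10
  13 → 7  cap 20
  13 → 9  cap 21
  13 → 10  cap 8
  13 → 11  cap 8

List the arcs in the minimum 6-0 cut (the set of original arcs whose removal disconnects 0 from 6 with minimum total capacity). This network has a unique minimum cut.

Min-cut arcs: {(4,0), (5,12), (6,12), (8,0), (9,0)} (total capacity 64)

augment #1: 6→8→0 push 3
augment #2: 6→9→0 push 13
augment #3: 6→12→0 push 7
augment #4: 6→5→8→0 push 1
augment #5: 6→5→12→0 push 7
augment #6: 6→7→9→0 push 3
augment #7: 6→5→1→8→0 push 5
augment #8: 6→5→10→4→0 push 10
augment #9: 6→7→2→8→0 push 5
augment #10: 6→13→1→8→0 push 3
augment #11: 6→13→10→4→0 push 2
augment #12: 6→13→10→8→0 push 5
max flow = 64; residual-reachable set from 6 gives S-side
cut edges (S→T): {(4,0), (5,12), (6,12), (8,0), (9,0)} total cap 64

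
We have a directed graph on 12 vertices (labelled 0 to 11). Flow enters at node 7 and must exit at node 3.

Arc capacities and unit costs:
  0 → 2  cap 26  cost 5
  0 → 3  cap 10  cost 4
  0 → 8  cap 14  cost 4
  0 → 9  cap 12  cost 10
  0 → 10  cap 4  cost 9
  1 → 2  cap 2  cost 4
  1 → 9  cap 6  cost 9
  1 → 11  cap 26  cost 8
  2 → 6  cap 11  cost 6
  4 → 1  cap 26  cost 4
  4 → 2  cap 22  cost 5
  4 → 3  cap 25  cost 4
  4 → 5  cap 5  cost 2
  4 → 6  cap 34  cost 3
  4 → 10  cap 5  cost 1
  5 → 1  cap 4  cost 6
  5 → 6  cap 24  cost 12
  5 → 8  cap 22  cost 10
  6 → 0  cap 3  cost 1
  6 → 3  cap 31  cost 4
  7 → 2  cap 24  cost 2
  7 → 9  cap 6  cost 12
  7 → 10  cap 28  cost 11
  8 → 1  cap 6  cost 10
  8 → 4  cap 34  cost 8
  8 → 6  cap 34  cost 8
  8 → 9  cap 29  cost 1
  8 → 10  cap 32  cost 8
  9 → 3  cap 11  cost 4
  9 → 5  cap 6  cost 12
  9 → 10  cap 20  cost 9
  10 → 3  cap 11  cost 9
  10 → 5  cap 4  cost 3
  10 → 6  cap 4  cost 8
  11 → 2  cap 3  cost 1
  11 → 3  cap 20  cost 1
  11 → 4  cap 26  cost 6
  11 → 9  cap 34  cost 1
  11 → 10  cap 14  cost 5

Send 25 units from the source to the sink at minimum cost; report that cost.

shortest-cost path #1: 7→2→6→3 push 11 @ unit cost 12 (adds 132)
shortest-cost path #2: 7→9→3 push 6 @ unit cost 16 (adds 96)
shortest-cost path #3: 7→10→3 push 8 @ unit cost 20 (adds 160)
total cost = 388

Minimum cost for 25 units: 388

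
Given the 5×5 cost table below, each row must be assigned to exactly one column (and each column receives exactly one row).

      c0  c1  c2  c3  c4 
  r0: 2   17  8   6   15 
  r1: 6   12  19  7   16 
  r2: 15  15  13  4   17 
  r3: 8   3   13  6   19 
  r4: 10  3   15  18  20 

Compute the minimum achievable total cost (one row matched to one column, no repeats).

Minimum assignment cost: 38

optimal assignment: row0→col0 (cost 2), row1→col4 (cost 16), row2→col3 (cost 4), row3→col2 (cost 13), row4→col1 (cost 3)
total = 2 + 16 + 4 + 13 + 3 = 38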